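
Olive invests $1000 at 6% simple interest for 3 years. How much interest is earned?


Use the formula I = P x R x T / 100
P x R x T = 1000 x 6 x 3 = 18000
I = 18000 / 100 = $180

$180


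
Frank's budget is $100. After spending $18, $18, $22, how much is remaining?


Add up expenses:
$18 + $18 + $22 = $58
Subtract from budget:
$100 - $58 = $42

$42


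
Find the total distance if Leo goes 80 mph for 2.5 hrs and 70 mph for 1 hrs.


Leg 1 distance:
80 x 2.5 = 200 miles
Leg 2 distance:
70 x 1 = 70 miles
Total distance:
200 + 70 = 270 miles

270 miles


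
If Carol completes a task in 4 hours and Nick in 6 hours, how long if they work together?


Carol's rate: 1/4 of the job per hour
Nick's rate: 1/6 of the job per hour
Combined rate: 1/4 + 1/6 = 5/12 per hour
Time = 1 / (5/12) = 12/5 = 2.4 hours

2.4 hours


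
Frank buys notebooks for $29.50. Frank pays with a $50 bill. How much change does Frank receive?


Start with the amount paid:
$50
Subtract the price:
$50 - $29.50 = $20.50

$20.50


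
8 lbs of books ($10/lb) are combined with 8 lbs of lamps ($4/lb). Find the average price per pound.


Cost of books:
8 x $10 = $80
Cost of lamps:
8 x $4 = $32
Total cost: $80 + $32 = $112
Total weight: 16 lbs
Average: $112 / 16 = $7/lb

$7/lb


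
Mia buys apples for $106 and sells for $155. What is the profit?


Selling price = $155
Cost price = $106
Profit = selling price - cost price:
Profit = $155 - $106 = $49

$49


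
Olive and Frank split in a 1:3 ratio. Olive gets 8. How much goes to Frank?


Find the multiplier:
8 / 1 = 8
Apply to Frank's share:
3 x 8 = 24

24


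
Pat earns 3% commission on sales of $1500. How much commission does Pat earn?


Convert rate to decimal:
3% = 0.03
Multiply by sales:
$1500 x 0.03 = $45

$45


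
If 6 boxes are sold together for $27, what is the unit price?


Total cost: $27
Number of items: 6
Unit price: $27 / 6 = $4.50

$4.50


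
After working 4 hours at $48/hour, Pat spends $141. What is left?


Calculate earnings:
4 x $48 = $192
Subtract spending:
$192 - $141 = $51

$51


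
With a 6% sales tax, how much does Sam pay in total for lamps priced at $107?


Calculate the tax:
6% of $107 = $6.42
Add tax to price:
$107 + $6.42 = $113.42

$113.42


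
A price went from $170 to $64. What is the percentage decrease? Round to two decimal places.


Find the absolute change:
|64 - 170| = 106
Divide by original and multiply by 100:
106 / 170 x 100 = 62.3529...% ≈ 62.35%

62.35%


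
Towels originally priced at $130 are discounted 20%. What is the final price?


Calculate the discount amount:
20% of $130 = $26
Subtract from original:
$130 - $26 = $104

$104


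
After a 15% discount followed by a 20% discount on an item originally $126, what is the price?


First discount:
15% of $126 = $18.90
Price after first discount:
$126 - $18.90 = $107.10
Second discount:
20% of $107.10 = $21.42
Final price:
$107.10 - $21.42 = $85.68

$85.68


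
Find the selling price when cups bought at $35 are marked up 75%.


Calculate the markup amount:
75% of $35 = $26.25
Add to cost:
$35 + $26.25 = $61.25

$61.25


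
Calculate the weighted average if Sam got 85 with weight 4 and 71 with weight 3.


Weighted sum:
4 x 85 + 3 x 71 = 553
Total weight:
4 + 3 = 7
Weighted average:
553 / 7 = 79

79


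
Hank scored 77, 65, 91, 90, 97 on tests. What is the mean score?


Add the scores:
77 + 65 + 91 + 90 + 97 = 420
Divide by the number of tests:
420 / 5 = 84

84


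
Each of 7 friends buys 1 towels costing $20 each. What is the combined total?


Cost per person:
1 x $20 = $20
Group total:
7 x $20 = $140

$140


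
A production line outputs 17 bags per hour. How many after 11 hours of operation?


Production rate: 17 bags per hour
Time: 11 hours
Total: 17 x 11 = 187 bags

187 bags


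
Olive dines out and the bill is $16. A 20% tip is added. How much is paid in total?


Calculate the tip:
20% of $16 = $3.20
Add tip to meal cost:
$16 + $3.20 = $19.20

$19.20


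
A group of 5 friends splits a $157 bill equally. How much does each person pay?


Total bill: $157
Number of people: 5
Each pays: $157 / 5 = $31.40

$31.40


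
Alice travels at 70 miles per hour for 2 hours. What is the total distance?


Use the formula: distance = speed x time
Speed = 70 mph, Time = 2 hours
70 x 2 = 140 miles

140 miles


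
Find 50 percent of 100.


Convert percentage to decimal:
50% = 0.5
Multiply:
100 x 0.5 = 50

50


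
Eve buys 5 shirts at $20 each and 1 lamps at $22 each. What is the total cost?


Cost of shirts:
5 x $20 = $100
Cost of lamps:
1 x $22 = $22
Add both:
$100 + $22 = $122

$122


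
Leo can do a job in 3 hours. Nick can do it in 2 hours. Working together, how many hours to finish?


Leo's rate: 1/3 of the job per hour
Nick's rate: 1/2 of the job per hour
Combined rate: 1/3 + 1/2 = 5/6 per hour
Time = 1 / (5/6) = 6/5 = 1.2 hours

1.2 hours


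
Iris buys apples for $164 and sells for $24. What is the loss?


Selling price = $24
Cost price = $164
Loss = cost price - selling price:
Loss = $164 - $24 = $140

$140


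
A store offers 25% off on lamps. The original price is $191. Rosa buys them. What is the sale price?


Calculate the discount amount:
25% of $191 = $47.75
Subtract from original:
$191 - $47.75 = $143.25

$143.25


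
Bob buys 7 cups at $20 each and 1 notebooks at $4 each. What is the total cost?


Cost of cups:
7 x $20 = $140
Cost of notebooks:
1 x $4 = $4
Add both:
$140 + $4 = $144

$144


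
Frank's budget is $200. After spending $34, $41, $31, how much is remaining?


Add up expenses:
$34 + $41 + $31 = $106
Subtract from budget:
$200 - $106 = $94

$94


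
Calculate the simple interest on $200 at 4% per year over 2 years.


Use the formula I = P x R x T / 100
P x R x T = 200 x 4 x 2 = 1600
I = 1600 / 100 = $16

$16


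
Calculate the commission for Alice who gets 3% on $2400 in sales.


Convert rate to decimal:
3% = 0.03
Multiply by sales:
$2400 x 0.03 = $72

$72


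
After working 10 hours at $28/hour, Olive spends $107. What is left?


Calculate earnings:
10 x $28 = $280
Subtract spending:
$280 - $107 = $173

$173


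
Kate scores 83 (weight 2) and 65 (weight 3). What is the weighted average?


Weighted sum:
2 x 83 + 3 x 65 = 361
Total weight:
2 + 3 = 5
Weighted average:
361 / 5 = 72.2

72.2


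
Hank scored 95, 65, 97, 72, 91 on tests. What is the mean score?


Add the scores:
95 + 65 + 97 + 72 + 91 = 420
Divide by the number of tests:
420 / 5 = 84

84


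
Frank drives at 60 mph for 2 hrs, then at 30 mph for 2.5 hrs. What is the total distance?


Leg 1 distance:
60 x 2 = 120 miles
Leg 2 distance:
30 x 2.5 = 75 miles
Total distance:
120 + 75 = 195 miles

195 miles


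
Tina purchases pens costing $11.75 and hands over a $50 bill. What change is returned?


Start with the amount paid:
$50
Subtract the price:
$50 - $11.75 = $38.25

$38.25


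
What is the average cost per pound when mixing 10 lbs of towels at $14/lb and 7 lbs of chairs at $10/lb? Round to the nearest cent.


Cost of towels:
10 x $14 = $140
Cost of chairs:
7 x $10 = $70
Total cost: $140 + $70 = $210
Total weight: 17 lbs
Average: $210 / 17 = $12.3529... ≈ $12.35/lb

$12.35/lb


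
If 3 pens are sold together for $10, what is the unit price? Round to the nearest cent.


Total cost: $10
Number of items: 3
Unit price: $10 / 3 = $3.3333... ≈ $3.33

$3.33


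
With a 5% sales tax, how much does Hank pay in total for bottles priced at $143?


Calculate the tax:
5% of $143 = $7.15
Add tax to price:
$143 + $7.15 = $150.15

$150.15


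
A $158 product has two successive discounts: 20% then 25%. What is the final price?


First discount:
20% of $158 = $31.60
Price after first discount:
$158 - $31.60 = $126.40
Second discount:
25% of $126.40 = $31.60
Final price:
$126.40 - $31.60 = $94.80

$94.80


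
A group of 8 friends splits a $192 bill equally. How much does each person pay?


Total bill: $192
Number of people: 8
Each pays: $192 / 8 = $24

$24


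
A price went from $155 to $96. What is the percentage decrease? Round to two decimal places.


Find the absolute change:
|96 - 155| = 59
Divide by original and multiply by 100:
59 / 155 x 100 = 38.0645...% ≈ 38.06%

38.06%


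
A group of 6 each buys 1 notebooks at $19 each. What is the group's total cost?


Cost per person:
1 x $19 = $19
Group total:
6 x $19 = $114

$114


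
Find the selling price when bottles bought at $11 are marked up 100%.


Calculate the markup amount:
100% of $11 = $11
Add to cost:
$11 + $11 = $22

$22


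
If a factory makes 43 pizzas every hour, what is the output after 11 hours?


Production rate: 43 pizzas per hour
Time: 11 hours
Total: 43 x 11 = 473 pizzas

473 pizzas


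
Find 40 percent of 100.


Convert percentage to decimal:
40% = 0.4
Multiply:
100 x 0.4 = 40

40


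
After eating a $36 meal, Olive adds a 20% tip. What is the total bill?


Calculate the tip:
20% of $36 = $7.20
Add tip to meal cost:
$36 + $7.20 = $43.20

$43.20


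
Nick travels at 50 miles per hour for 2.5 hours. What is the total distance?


Use the formula: distance = speed x time
Speed = 50 mph, Time = 2.5 hours
50 x 2.5 = 125 miles

125 miles


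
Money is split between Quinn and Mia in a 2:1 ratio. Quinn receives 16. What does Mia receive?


Find the multiplier:
16 / 2 = 8
Apply to Mia's share:
1 x 8 = 8

8


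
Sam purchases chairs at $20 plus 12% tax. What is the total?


Calculate the tax:
12% of $20 = $2.40
Add tax to price:
$20 + $2.40 = $22.40

$22.40


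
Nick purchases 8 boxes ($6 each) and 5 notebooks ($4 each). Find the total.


Cost of boxes:
8 x $6 = $48
Cost of notebooks:
5 x $4 = $20
Add both:
$48 + $20 = $68

$68


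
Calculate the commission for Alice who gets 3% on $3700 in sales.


Convert rate to decimal:
3% = 0.03
Multiply by sales:
$3700 x 0.03 = $111

$111


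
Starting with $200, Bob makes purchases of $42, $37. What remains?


Add up expenses:
$42 + $37 = $79
Subtract from budget:
$200 - $79 = $121

$121


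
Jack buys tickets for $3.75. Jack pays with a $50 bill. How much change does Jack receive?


Start with the amount paid:
$50
Subtract the price:
$50 - $3.75 = $46.25

$46.25


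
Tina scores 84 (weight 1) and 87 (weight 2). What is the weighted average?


Weighted sum:
1 x 84 + 2 x 87 = 258
Total weight:
1 + 2 = 3
Weighted average:
258 / 3 = 86

86


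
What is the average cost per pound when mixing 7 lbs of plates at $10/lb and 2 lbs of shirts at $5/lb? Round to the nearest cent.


Cost of plates:
7 x $10 = $70
Cost of shirts:
2 x $5 = $10
Total cost: $70 + $10 = $80
Total weight: 9 lbs
Average: $80 / 9 = $8.8888... ≈ $8.89/lb

$8.89/lb


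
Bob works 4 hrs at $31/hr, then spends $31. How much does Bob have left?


Calculate earnings:
4 x $31 = $124
Subtract spending:
$124 - $31 = $93

$93


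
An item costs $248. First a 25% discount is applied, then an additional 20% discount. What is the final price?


First discount:
25% of $248 = $62
Price after first discount:
$248 - $62 = $186
Second discount:
20% of $186 = $37.20
Final price:
$186 - $37.20 = $148.80

$148.80


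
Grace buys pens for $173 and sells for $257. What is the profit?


Selling price = $257
Cost price = $173
Profit = selling price - cost price:
Profit = $257 - $173 = $84

$84


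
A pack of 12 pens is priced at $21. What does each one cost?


Total cost: $21
Number of items: 12
Unit price: $21 / 12 = $1.75

$1.75


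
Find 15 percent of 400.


Convert percentage to decimal:
15% = 0.15
Multiply:
400 x 0.15 = 60

60


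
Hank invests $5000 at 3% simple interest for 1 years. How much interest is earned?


Use the formula I = P x R x T / 100
P x R x T = 5000 x 3 x 1 = 15000
I = 15000 / 100 = $150

$150


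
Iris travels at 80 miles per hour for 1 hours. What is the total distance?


Use the formula: distance = speed x time
Speed = 80 mph, Time = 1 hours
80 x 1 = 80 miles

80 miles


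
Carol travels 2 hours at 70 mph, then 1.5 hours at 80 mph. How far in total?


Leg 1 distance:
70 x 2 = 140 miles
Leg 2 distance:
80 x 1.5 = 120 miles
Total distance:
140 + 120 = 260 miles

260 miles


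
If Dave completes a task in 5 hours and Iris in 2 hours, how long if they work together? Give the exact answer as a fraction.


Dave's rate: 1/5 of the job per hour
Iris's rate: 1/2 of the job per hour
Combined rate: 1/5 + 1/2 = 7/10 per hour
Time = 1 / (7/10) = 10/7 hours (≈ 1.43 hours)

10/7 hours


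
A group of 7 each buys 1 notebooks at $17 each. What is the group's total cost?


Cost per person:
1 x $17 = $17
Group total:
7 x $17 = $119

$119


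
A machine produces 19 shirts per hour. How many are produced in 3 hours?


Production rate: 19 shirts per hour
Time: 3 hours
Total: 19 x 3 = 57 shirts

57 shirts


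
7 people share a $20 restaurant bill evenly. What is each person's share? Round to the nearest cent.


Total bill: $20
Number of people: 7
Each pays: $20 / 7 = $2.8571... ≈ $2.86

$2.86


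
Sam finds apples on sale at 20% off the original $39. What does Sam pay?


Calculate the discount amount:
20% of $39 = $7.80
Subtract from original:
$39 - $7.80 = $31.20

$31.20


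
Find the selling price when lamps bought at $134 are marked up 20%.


Calculate the markup amount:
20% of $134 = $26.80
Add to cost:
$134 + $26.80 = $160.80

$160.80


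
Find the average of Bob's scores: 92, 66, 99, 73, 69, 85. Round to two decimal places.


Add the scores:
92 + 66 + 99 + 73 + 69 + 85 = 484
Divide by the number of tests:
484 / 6 = 80.6666... ≈ 80.67

80.67


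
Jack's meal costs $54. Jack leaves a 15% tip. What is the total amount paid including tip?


Calculate the tip:
15% of $54 = $8.10
Add tip to meal cost:
$54 + $8.10 = $62.10

$62.10


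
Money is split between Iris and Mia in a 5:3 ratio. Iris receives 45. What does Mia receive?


Find the multiplier:
45 / 5 = 9
Apply to Mia's share:
3 x 9 = 27

27


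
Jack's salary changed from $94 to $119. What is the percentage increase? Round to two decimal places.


Find the absolute change:
|119 - 94| = 25
Divide by original and multiply by 100:
25 / 94 x 100 = 26.5957...% ≈ 26.6%

26.6%


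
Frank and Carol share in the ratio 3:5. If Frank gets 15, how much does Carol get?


Find the multiplier:
15 / 3 = 5
Apply to Carol's share:
5 x 5 = 25

25


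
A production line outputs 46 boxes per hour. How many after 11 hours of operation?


Production rate: 46 boxes per hour
Time: 11 hours
Total: 46 x 11 = 506 boxes

506 boxes


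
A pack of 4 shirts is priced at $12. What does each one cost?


Total cost: $12
Number of items: 4
Unit price: $12 / 4 = $3

$3


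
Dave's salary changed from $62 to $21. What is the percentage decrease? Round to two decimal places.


Find the absolute change:
|21 - 62| = 41
Divide by original and multiply by 100:
41 / 62 x 100 = 66.1290...% ≈ 66.13%

66.13%


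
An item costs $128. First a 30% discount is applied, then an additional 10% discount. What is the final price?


First discount:
30% of $128 = $38.40
Price after first discount:
$128 - $38.40 = $89.60
Second discount:
10% of $89.60 = $8.96
Final price:
$89.60 - $8.96 = $80.64

$80.64


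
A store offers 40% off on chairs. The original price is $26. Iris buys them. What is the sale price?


Calculate the discount amount:
40% of $26 = $10.40
Subtract from original:
$26 - $10.40 = $15.60

$15.60


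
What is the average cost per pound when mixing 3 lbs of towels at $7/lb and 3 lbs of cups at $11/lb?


Cost of towels:
3 x $7 = $21
Cost of cups:
3 x $11 = $33
Total cost: $21 + $33 = $54
Total weight: 6 lbs
Average: $54 / 6 = $9/lb

$9/lb


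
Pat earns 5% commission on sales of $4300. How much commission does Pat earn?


Convert rate to decimal:
5% = 0.05
Multiply by sales:
$4300 x 0.05 = $215

$215


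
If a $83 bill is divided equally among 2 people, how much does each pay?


Total bill: $83
Number of people: 2
Each pays: $83 / 2 = $41.50

$41.50


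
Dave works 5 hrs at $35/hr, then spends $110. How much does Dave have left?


Calculate earnings:
5 x $35 = $175
Subtract spending:
$175 - $110 = $65

$65


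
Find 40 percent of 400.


Convert percentage to decimal:
40% = 0.4
Multiply:
400 x 0.4 = 160

160


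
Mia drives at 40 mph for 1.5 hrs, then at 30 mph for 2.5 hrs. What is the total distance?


Leg 1 distance:
40 x 1.5 = 60 miles
Leg 2 distance:
30 x 2.5 = 75 miles
Total distance:
60 + 75 = 135 miles

135 miles


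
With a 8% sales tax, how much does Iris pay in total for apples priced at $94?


Calculate the tax:
8% of $94 = $7.52
Add tax to price:
$94 + $7.52 = $101.52

$101.52


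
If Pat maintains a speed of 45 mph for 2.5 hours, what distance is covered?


Use the formula: distance = speed x time
Speed = 45 mph, Time = 2.5 hours
45 x 2.5 = 112.5 miles

112.5 miles


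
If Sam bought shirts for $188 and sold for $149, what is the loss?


Selling price = $149
Cost price = $188
Loss = cost price - selling price:
Loss = $188 - $149 = $39

$39


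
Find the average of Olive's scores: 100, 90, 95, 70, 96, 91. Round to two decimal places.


Add the scores:
100 + 90 + 95 + 70 + 96 + 91 = 542
Divide by the number of tests:
542 / 6 = 90.3333... ≈ 90.33

90.33


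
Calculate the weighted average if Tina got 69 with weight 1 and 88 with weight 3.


Weighted sum:
1 x 69 + 3 x 88 = 333
Total weight:
1 + 3 = 4
Weighted average:
333 / 4 = 83.25

83.25


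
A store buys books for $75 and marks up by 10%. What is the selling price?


Calculate the markup amount:
10% of $75 = $7.50
Add to cost:
$75 + $7.50 = $82.50

$82.50


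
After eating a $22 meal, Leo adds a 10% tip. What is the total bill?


Calculate the tip:
10% of $22 = $2.20
Add tip to meal cost:
$22 + $2.20 = $24.20

$24.20


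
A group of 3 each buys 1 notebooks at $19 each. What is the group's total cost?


Cost per person:
1 x $19 = $19
Group total:
3 x $19 = $57

$57


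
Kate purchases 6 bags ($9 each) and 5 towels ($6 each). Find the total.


Cost of bags:
6 x $9 = $54
Cost of towels:
5 x $6 = $30
Add both:
$54 + $30 = $84

$84


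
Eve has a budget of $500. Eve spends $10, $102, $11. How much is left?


Add up expenses:
$10 + $102 + $11 = $123
Subtract from budget:
$500 - $123 = $377

$377


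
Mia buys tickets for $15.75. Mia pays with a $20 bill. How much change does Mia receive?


Start with the amount paid:
$20
Subtract the price:
$20 - $15.75 = $4.25

$4.25


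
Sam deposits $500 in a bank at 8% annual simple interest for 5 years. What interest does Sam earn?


Use the formula I = P x R x T / 100
P x R x T = 500 x 8 x 5 = 20000
I = 20000 / 100 = $200

$200


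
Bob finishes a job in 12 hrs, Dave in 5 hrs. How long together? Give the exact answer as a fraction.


Bob's rate: 1/12 of the job per hour
Dave's rate: 1/5 of the job per hour
Combined rate: 1/12 + 1/5 = 17/60 per hour
Time = 1 / (17/60) = 60/17 hours (≈ 3.53 hours)

60/17 hours


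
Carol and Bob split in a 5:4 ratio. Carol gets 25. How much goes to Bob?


Find the multiplier:
25 / 5 = 5
Apply to Bob's share:
4 x 5 = 20

20


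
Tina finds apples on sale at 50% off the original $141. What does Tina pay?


Calculate the discount amount:
50% of $141 = $70.50
Subtract from original:
$141 - $70.50 = $70.50

$70.50


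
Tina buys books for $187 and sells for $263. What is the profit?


Selling price = $263
Cost price = $187
Profit = selling price - cost price:
Profit = $263 - $187 = $76

$76


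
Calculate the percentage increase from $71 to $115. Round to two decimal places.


Find the absolute change:
|115 - 71| = 44
Divide by original and multiply by 100:
44 / 71 x 100 = 61.9718...% ≈ 61.97%

61.97%


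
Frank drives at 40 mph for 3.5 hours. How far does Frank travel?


Use the formula: distance = speed x time
Speed = 40 mph, Time = 3.5 hours
40 x 3.5 = 140 miles

140 miles


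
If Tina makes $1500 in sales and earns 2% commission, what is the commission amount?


Convert rate to decimal:
2% = 0.02
Multiply by sales:
$1500 x 0.02 = $30

$30


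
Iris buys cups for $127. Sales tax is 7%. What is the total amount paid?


Calculate the tax:
7% of $127 = $8.89
Add tax to price:
$127 + $8.89 = $135.89

$135.89


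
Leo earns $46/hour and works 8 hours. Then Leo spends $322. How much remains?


Calculate earnings:
8 x $46 = $368
Subtract spending:
$368 - $322 = $46

$46


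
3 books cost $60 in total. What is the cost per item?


Total cost: $60
Number of items: 3
Unit price: $60 / 3 = $20

$20


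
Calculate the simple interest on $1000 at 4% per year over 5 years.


Use the formula I = P x R x T / 100
P x R x T = 1000 x 4 x 5 = 20000
I = 20000 / 100 = $200

$200


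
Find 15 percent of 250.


Convert percentage to decimal:
15% = 0.15
Multiply:
250 x 0.15 = 37.5

37.5


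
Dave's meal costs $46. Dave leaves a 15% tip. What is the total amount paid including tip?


Calculate the tip:
15% of $46 = $6.90
Add tip to meal cost:
$46 + $6.90 = $52.90

$52.90


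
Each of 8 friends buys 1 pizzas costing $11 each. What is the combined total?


Cost per person:
1 x $11 = $11
Group total:
8 x $11 = $88

$88


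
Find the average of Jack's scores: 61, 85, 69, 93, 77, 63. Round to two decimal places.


Add the scores:
61 + 85 + 69 + 93 + 77 + 63 = 448
Divide by the number of tests:
448 / 6 = 74.6666... ≈ 74.67

74.67


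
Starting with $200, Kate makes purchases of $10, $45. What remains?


Add up expenses:
$10 + $45 = $55
Subtract from budget:
$200 - $55 = $145

$145


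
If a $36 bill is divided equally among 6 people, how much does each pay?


Total bill: $36
Number of people: 6
Each pays: $36 / 6 = $6

$6


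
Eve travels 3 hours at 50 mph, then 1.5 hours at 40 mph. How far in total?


Leg 1 distance:
50 x 3 = 150 miles
Leg 2 distance:
40 x 1.5 = 60 miles
Total distance:
150 + 60 = 210 miles

210 miles


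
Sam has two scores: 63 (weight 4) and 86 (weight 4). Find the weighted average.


Weighted sum:
4 x 63 + 4 x 86 = 596
Total weight:
4 + 4 = 8
Weighted average:
596 / 8 = 74.5

74.5


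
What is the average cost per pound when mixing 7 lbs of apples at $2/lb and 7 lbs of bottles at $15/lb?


Cost of apples:
7 x $2 = $14
Cost of bottles:
7 x $15 = $105
Total cost: $14 + $105 = $119
Total weight: 14 lbs
Average: $119 / 14 = $8.50/lb

$8.50/lb


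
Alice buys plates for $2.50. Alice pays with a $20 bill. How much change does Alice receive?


Start with the amount paid:
$20
Subtract the price:
$20 - $2.50 = $17.50

$17.50


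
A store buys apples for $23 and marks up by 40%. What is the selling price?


Calculate the markup amount:
40% of $23 = $9.20
Add to cost:
$23 + $9.20 = $32.20

$32.20


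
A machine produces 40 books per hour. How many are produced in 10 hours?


Production rate: 40 books per hour
Time: 10 hours
Total: 40 x 10 = 400 books

400 books


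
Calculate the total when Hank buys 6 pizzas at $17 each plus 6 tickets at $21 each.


Cost of pizzas:
6 x $17 = $102
Cost of tickets:
6 x $21 = $126
Add both:
$102 + $126 = $228

$228


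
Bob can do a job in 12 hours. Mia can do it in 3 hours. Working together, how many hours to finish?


Bob's rate: 1/12 of the job per hour
Mia's rate: 1/3 of the job per hour
Combined rate: 1/12 + 1/3 = 5/12 per hour
Time = 1 / (5/12) = 12/5 = 2.4 hours

2.4 hours


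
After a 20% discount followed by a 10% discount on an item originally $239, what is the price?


First discount:
20% of $239 = $47.80
Price after first discount:
$239 - $47.80 = $191.20
Second discount:
10% of $191.20 = $19.12
Final price:
$191.20 - $19.12 = $172.08

$172.08


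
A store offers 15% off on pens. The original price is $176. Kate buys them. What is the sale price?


Calculate the discount amount:
15% of $176 = $26.40
Subtract from original:
$176 - $26.40 = $149.60

$149.60


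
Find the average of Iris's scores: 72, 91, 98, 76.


Add the scores:
72 + 91 + 98 + 76 = 337
Divide by the number of tests:
337 / 4 = 84.25

84.25


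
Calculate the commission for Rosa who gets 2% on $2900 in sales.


Convert rate to decimal:
2% = 0.02
Multiply by sales:
$2900 x 0.02 = $58

$58


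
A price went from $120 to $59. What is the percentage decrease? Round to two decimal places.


Find the absolute change:
|59 - 120| = 61
Divide by original and multiply by 100:
61 / 120 x 100 = 50.8333...% ≈ 50.83%

50.83%


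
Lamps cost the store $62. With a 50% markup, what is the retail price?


Calculate the markup amount:
50% of $62 = $31
Add to cost:
$62 + $31 = $93

$93


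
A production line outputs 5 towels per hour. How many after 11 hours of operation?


Production rate: 5 towels per hour
Time: 11 hours
Total: 5 x 11 = 55 towels

55 towels


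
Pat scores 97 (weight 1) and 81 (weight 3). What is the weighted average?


Weighted sum:
1 x 97 + 3 x 81 = 340
Total weight:
1 + 3 = 4
Weighted average:
340 / 4 = 85

85


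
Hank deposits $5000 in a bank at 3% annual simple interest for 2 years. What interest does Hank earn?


Use the formula I = P x R x T / 100
P x R x T = 5000 x 3 x 2 = 30000
I = 30000 / 100 = $300

$300


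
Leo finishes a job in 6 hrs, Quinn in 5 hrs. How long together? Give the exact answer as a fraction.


Leo's rate: 1/6 of the job per hour
Quinn's rate: 1/5 of the job per hour
Combined rate: 1/6 + 1/5 = 11/30 per hour
Time = 1 / (11/30) = 30/11 hours (≈ 2.73 hours)

30/11 hours


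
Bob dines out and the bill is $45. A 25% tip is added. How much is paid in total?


Calculate the tip:
25% of $45 = $11.25
Add tip to meal cost:
$45 + $11.25 = $56.25

$56.25


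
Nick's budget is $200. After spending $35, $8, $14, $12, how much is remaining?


Add up expenses:
$35 + $8 + $14 + $12 = $69
Subtract from budget:
$200 - $69 = $131

$131


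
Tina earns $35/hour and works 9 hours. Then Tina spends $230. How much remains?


Calculate earnings:
9 x $35 = $315
Subtract spending:
$315 - $230 = $85

$85


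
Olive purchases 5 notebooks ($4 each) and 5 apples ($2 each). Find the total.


Cost of notebooks:
5 x $4 = $20
Cost of apples:
5 x $2 = $10
Add both:
$20 + $10 = $30

$30


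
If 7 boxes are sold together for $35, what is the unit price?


Total cost: $35
Number of items: 7
Unit price: $35 / 7 = $5

$5


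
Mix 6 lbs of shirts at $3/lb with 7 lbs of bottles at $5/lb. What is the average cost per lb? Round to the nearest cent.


Cost of shirts:
6 x $3 = $18
Cost of bottles:
7 x $5 = $35
Total cost: $18 + $35 = $53
Total weight: 13 lbs
Average: $53 / 13 = $4.0769... ≈ $4.08/lb

$4.08/lb


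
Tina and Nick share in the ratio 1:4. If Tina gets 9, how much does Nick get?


Find the multiplier:
9 / 1 = 9
Apply to Nick's share:
4 x 9 = 36

36


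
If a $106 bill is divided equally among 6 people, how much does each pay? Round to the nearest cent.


Total bill: $106
Number of people: 6
Each pays: $106 / 6 = $17.6666... ≈ $17.67

$17.67


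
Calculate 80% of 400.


Convert percentage to decimal:
80% = 0.8
Multiply:
400 x 0.8 = 320

320


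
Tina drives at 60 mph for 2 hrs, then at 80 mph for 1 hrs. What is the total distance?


Leg 1 distance:
60 x 2 = 120 miles
Leg 2 distance:
80 x 1 = 80 miles
Total distance:
120 + 80 = 200 miles

200 miles


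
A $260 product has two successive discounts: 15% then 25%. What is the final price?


First discount:
15% of $260 = $39
Price after first discount:
$260 - $39 = $221
Second discount:
25% of $221 = $55.25
Final price:
$221 - $55.25 = $165.75

$165.75


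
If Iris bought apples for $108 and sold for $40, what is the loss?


Selling price = $40
Cost price = $108
Loss = cost price - selling price:
Loss = $108 - $40 = $68

$68


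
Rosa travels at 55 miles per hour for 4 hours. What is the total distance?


Use the formula: distance = speed x time
Speed = 55 mph, Time = 4 hours
55 x 4 = 220 miles

220 miles


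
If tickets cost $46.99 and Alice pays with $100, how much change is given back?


Start with the amount paid:
$100
Subtract the price:
$100 - $46.99 = $53.01

$53.01


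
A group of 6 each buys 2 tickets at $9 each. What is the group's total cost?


Cost per person:
2 x $9 = $18
Group total:
6 x $18 = $108

$108


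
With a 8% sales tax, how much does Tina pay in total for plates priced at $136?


Calculate the tax:
8% of $136 = $10.88
Add tax to price:
$136 + $10.88 = $146.88

$146.88


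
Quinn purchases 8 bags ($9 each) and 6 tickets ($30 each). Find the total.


Cost of bags:
8 x $9 = $72
Cost of tickets:
6 x $30 = $180
Add both:
$72 + $180 = $252

$252


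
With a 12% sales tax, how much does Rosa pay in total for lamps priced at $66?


Calculate the tax:
12% of $66 = $7.92
Add tax to price:
$66 + $7.92 = $73.92

$73.92


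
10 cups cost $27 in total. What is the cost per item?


Total cost: $27
Number of items: 10
Unit price: $27 / 10 = $2.70

$2.70


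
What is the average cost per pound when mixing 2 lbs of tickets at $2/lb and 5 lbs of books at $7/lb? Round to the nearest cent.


Cost of tickets:
2 x $2 = $4
Cost of books:
5 x $7 = $35
Total cost: $4 + $35 = $39
Total weight: 7 lbs
Average: $39 / 7 = $5.5714... ≈ $5.57/lb

$5.57/lb


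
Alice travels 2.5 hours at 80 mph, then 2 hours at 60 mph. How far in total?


Leg 1 distance:
80 x 2.5 = 200 miles
Leg 2 distance:
60 x 2 = 120 miles
Total distance:
200 + 120 = 320 miles

320 miles


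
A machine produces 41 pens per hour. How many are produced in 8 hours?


Production rate: 41 pens per hour
Time: 8 hours
Total: 41 x 8 = 328 pens

328 pens


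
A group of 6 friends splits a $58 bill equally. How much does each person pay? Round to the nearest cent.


Total bill: $58
Number of people: 6
Each pays: $58 / 6 = $9.6666... ≈ $9.67

$9.67


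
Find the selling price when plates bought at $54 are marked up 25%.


Calculate the markup amount:
25% of $54 = $13.50
Add to cost:
$54 + $13.50 = $67.50

$67.50


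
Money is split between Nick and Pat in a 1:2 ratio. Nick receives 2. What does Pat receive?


Find the multiplier:
2 / 1 = 2
Apply to Pat's share:
2 x 2 = 4

4


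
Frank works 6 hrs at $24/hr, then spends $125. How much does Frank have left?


Calculate earnings:
6 x $24 = $144
Subtract spending:
$144 - $125 = $19

$19


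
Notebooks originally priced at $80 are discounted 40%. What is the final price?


Calculate the discount amount:
40% of $80 = $32
Subtract from original:
$80 - $32 = $48

$48


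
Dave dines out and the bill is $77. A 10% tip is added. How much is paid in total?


Calculate the tip:
10% of $77 = $7.70
Add tip to meal cost:
$77 + $7.70 = $84.70

$84.70


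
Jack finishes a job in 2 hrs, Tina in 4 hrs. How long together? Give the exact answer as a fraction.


Jack's rate: 1/2 of the job per hour
Tina's rate: 1/4 of the job per hour
Combined rate: 1/2 + 1/4 = 3/4 per hour
Time = 1 / (3/4) = 4/3 hours (≈ 1.33 hours)

4/3 hours


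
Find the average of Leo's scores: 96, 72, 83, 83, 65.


Add the scores:
96 + 72 + 83 + 83 + 65 = 399
Divide by the number of tests:
399 / 5 = 79.8

79.8


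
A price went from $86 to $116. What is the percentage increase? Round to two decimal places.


Find the absolute change:
|116 - 86| = 30
Divide by original and multiply by 100:
30 / 86 x 100 = 34.8837...% ≈ 34.88%

34.88%


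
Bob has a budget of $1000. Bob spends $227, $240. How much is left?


Add up expenses:
$227 + $240 = $467
Subtract from budget:
$1000 - $467 = $533

$533


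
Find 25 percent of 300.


Convert percentage to decimal:
25% = 0.25
Multiply:
300 x 0.25 = 75

75


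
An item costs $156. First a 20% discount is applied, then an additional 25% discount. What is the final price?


First discount:
20% of $156 = $31.20
Price after first discount:
$156 - $31.20 = $124.80
Second discount:
25% of $124.80 = $31.20
Final price:
$124.80 - $31.20 = $93.60

$93.60


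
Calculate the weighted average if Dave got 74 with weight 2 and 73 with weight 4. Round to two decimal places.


Weighted sum:
2 x 74 + 4 x 73 = 440
Total weight:
2 + 4 = 6
Weighted average:
440 / 6 = 73.3333... ≈ 73.33

73.33


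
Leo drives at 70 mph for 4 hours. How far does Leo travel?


Use the formula: distance = speed x time
Speed = 70 mph, Time = 4 hours
70 x 4 = 280 miles

280 miles


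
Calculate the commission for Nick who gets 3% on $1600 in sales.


Convert rate to decimal:
3% = 0.03
Multiply by sales:
$1600 x 0.03 = $48

$48


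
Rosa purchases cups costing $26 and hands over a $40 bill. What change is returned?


Start with the amount paid:
$40
Subtract the price:
$40 - $26 = $14

$14


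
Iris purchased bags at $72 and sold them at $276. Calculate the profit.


Selling price = $276
Cost price = $72
Profit = selling price - cost price:
Profit = $276 - $72 = $204

$204


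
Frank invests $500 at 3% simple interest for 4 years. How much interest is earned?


Use the formula I = P x R x T / 100
P x R x T = 500 x 3 x 4 = 6000
I = 6000 / 100 = $60

$60


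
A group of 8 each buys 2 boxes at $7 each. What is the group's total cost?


Cost per person:
2 x $7 = $14
Group total:
8 x $14 = $112

$112


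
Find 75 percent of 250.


Convert percentage to decimal:
75% = 0.75
Multiply:
250 x 0.75 = 187.5

187.5


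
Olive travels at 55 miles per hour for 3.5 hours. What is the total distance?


Use the formula: distance = speed x time
Speed = 55 mph, Time = 3.5 hours
55 x 3.5 = 192.5 miles

192.5 miles


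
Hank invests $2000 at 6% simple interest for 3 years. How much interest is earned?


Use the formula I = P x R x T / 100
P x R x T = 2000 x 6 x 3 = 36000
I = 36000 / 100 = $360

$360


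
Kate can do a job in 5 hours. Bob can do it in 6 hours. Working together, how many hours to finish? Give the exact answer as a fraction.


Kate's rate: 1/5 of the job per hour
Bob's rate: 1/6 of the job per hour
Combined rate: 1/5 + 1/6 = 11/30 per hour
Time = 1 / (11/30) = 30/11 hours (≈ 2.73 hours)

30/11 hours


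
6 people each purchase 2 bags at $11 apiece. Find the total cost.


Cost per person:
2 x $11 = $22
Group total:
6 x $22 = $132

$132


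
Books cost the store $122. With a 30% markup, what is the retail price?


Calculate the markup amount:
30% of $122 = $36.60
Add to cost:
$122 + $36.60 = $158.60

$158.60


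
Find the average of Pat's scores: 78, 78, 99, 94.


Add the scores:
78 + 78 + 99 + 94 = 349
Divide by the number of tests:
349 / 4 = 87.25

87.25


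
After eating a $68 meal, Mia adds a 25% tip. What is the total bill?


Calculate the tip:
25% of $68 = $17
Add tip to meal cost:
$68 + $17 = $85

$85


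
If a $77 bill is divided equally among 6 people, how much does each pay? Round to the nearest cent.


Total bill: $77
Number of people: 6
Each pays: $77 / 6 = $12.8333... ≈ $12.83

$12.83


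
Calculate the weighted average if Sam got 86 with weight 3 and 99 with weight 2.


Weighted sum:
3 x 86 + 2 x 99 = 456
Total weight:
3 + 2 = 5
Weighted average:
456 / 5 = 91.2

91.2


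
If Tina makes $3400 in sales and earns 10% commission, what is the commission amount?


Convert rate to decimal:
10% = 0.1
Multiply by sales:
$3400 x 0.1 = $340

$340


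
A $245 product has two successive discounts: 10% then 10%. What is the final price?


First discount:
10% of $245 = $24.50
Price after first discount:
$245 - $24.50 = $220.50
Second discount:
10% of $220.50 = $22.05
Final price:
$220.50 - $22.05 = $198.45

$198.45


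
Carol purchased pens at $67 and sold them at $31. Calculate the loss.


Selling price = $31
Cost price = $67
Loss = cost price - selling price:
Loss = $67 - $31 = $36

$36


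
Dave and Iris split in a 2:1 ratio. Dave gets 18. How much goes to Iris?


Find the multiplier:
18 / 2 = 9
Apply to Iris's share:
1 x 9 = 9

9


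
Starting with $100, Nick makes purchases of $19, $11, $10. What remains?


Add up expenses:
$19 + $11 + $10 = $40
Subtract from budget:
$100 - $40 = $60

$60


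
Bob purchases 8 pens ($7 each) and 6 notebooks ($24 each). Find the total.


Cost of pens:
8 x $7 = $56
Cost of notebooks:
6 x $24 = $144
Add both:
$56 + $144 = $200

$200


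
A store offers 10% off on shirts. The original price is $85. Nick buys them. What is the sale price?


Calculate the discount amount:
10% of $85 = $8.50
Subtract from original:
$85 - $8.50 = $76.50

$76.50


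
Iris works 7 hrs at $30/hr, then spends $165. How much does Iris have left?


Calculate earnings:
7 x $30 = $210
Subtract spending:
$210 - $165 = $45

$45


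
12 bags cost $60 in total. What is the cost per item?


Total cost: $60
Number of items: 12
Unit price: $60 / 12 = $5

$5


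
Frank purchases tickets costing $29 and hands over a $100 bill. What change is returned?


Start with the amount paid:
$100
Subtract the price:
$100 - $29 = $71

$71


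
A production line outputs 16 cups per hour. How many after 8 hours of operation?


Production rate: 16 cups per hour
Time: 8 hours
Total: 16 x 8 = 128 cups

128 cups


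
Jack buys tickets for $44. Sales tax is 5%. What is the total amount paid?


Calculate the tax:
5% of $44 = $2.20
Add tax to price:
$44 + $2.20 = $46.20

$46.20


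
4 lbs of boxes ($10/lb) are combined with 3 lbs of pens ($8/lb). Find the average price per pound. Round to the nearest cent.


Cost of boxes:
4 x $10 = $40
Cost of pens:
3 x $8 = $24
Total cost: $40 + $24 = $64
Total weight: 7 lbs
Average: $64 / 7 = $9.1428... ≈ $9.14/lb

$9.14/lb


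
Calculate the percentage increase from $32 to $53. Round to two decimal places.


Find the absolute change:
|53 - 32| = 21
Divide by original and multiply by 100:
21 / 32 x 100 = 65.625% ≈ 65.63%

65.63%


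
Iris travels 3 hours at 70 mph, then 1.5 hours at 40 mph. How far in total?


Leg 1 distance:
70 x 3 = 210 miles
Leg 2 distance:
40 x 1.5 = 60 miles
Total distance:
210 + 60 = 270 miles

270 miles


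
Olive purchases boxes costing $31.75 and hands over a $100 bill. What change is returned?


Start with the amount paid:
$100
Subtract the price:
$100 - $31.75 = $68.25

$68.25


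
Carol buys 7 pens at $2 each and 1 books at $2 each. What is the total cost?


Cost of pens:
7 x $2 = $14
Cost of books:
1 x $2 = $2
Add both:
$14 + $2 = $16

$16


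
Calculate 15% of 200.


Convert percentage to decimal:
15% = 0.15
Multiply:
200 x 0.15 = 30

30


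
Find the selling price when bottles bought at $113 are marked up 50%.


Calculate the markup amount:
50% of $113 = $56.50
Add to cost:
$113 + $56.50 = $169.50

$169.50


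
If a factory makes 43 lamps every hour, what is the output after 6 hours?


Production rate: 43 lamps per hour
Time: 6 hours
Total: 43 x 6 = 258 lamps

258 lamps


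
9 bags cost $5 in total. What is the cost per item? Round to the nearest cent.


Total cost: $5
Number of items: 9
Unit price: $5 / 9 = $0.5555... ≈ $0.56

$0.56


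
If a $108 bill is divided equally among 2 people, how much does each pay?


Total bill: $108
Number of people: 2
Each pays: $108 / 2 = $54

$54


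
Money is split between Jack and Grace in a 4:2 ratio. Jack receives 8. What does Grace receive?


Find the multiplier:
8 / 4 = 2
Apply to Grace's share:
2 x 2 = 4

4
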